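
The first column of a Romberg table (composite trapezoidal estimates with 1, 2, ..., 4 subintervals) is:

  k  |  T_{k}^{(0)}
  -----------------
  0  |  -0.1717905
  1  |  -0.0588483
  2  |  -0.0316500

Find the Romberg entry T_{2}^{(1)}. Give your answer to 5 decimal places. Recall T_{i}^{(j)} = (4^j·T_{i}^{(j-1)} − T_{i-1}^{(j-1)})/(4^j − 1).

Richardson extrapolation on the trapezoidal column (denominator 4−1=3):
T_{2}^{(1)} = -0.0316500 + (-0.0316500 − (-0.0588483))/3 = -0.0225839
(Column j=1 coincides with Simpson's rule on the same nodes.)

-0.02258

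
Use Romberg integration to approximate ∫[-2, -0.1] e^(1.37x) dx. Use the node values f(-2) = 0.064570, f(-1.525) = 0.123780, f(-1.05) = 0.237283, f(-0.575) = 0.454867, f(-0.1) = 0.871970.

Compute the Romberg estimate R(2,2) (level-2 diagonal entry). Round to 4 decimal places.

0.5894

R(0,0) (trapezoid, 1 panel, h=1.9000): 0.889713
R(1,0) (trapezoid, 2 panels, h=0.9500): 0.670275
R(2,0) (trapezoid, 4 panels, h=0.4750): 0.609995
R(1,1) = 0.670275 + (0.670275 − 0.889713)/3 = 0.597129
R(2,1) = 0.609995 + (0.609995 − 0.670275)/3 = 0.589902
R(2,2) = 0.589902 + (0.589902 − 0.597129)/15 = 0.589420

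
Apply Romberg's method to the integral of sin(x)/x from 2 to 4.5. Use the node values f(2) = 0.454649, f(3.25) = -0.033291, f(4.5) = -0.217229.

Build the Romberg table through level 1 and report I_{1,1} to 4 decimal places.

I_{0,0} (trapezoid, 1 panel, h=2.5000): 0.296775
I_{1,0} (trapezoid, 2 panels, h=1.2500): 0.106774
I_{1,1} = 0.106774 + (0.106774 − 0.296775)/3 = 0.043440

0.0434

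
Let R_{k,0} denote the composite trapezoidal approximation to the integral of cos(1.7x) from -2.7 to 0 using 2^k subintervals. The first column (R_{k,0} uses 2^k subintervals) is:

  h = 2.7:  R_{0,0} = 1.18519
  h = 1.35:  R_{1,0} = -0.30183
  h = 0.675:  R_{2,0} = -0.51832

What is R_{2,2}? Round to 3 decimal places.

Richardson extrapolation on the trapezoidal column (denominator 4−1=3):
R_{1,1} = -0.30183 + (-0.30183 − 1.18519)/3 = -0.79750
R_{2,1} = (4·(-0.51832) − (-0.30183)) / 3 = -0.59048
R_{2,2} = -0.59048 + (-0.59048 − (-0.79750))/15 = -0.57668

-0.577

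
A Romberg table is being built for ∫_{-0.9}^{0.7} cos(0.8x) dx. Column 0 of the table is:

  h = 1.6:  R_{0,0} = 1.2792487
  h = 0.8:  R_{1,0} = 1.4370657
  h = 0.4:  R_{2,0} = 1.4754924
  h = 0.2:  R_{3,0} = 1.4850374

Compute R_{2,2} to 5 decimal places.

1.48821

R_{1,1} = (4·1.4370657 − 1.2792487) / 3 = 1.4896714
R_{2,1} = (4·1.4754924 − 1.4370657) / 3 = 1.4883013
R_{2,2} = 1.4883013 + (1.4883013 − 1.4896714)/15 = 1.4882100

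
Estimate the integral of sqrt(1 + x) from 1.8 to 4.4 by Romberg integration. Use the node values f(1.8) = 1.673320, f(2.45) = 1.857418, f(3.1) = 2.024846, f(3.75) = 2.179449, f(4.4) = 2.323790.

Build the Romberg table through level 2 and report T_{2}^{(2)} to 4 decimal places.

T_{0}^{(0)} (trapezoid, 1 panel, h=2.6000): 5.196243
T_{1}^{(0)} (trapezoid, 2 panels, h=1.3000): 5.230421
T_{2}^{(0)} (trapezoid, 4 panels, h=0.6500): 5.239174
T_{1}^{(1)} = 5.230421 + (5.230421 − 5.196243)/3 = 5.241814
T_{2}^{(1)} = 5.239174 + (5.239174 − 5.230421)/3 = 5.242092
T_{2}^{(2)} = 5.242092 + (5.242092 − 5.241814)/15 = 5.242111

5.2421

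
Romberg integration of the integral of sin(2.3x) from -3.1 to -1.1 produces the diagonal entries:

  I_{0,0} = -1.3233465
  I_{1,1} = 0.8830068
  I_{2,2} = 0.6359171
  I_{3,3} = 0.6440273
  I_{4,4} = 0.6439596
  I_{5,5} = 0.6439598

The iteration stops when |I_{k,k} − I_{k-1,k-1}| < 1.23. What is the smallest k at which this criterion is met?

k = 2

|I_{1,1} − I_{0,0}| = 2.2063533 ≥ 1.23
|I_{2,2} − I_{1,1}| = 0.2470897 < 1.23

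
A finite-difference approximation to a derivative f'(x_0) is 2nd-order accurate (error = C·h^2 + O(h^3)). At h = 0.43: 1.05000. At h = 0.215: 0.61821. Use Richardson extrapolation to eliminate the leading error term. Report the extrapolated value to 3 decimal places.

0.474

The leading error scales as h^2; refining by a factor of 2 reduces it by 2^2 = 4.
Extrapolated value = (4·A(h/2) − A(h)) / (4 − 1)
= (4·0.61821 − 1.05000) / 3
= 1.42284 / 3 = 0.47428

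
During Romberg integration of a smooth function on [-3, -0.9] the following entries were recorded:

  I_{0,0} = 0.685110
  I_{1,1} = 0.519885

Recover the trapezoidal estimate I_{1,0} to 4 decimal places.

0.5612

From I_{1,1} = (4·I_{1,0} − I_{0,0})/3, solve for I_{1,0}:
4·I_{1,0} = 3·0.519885 + 0.685110 = 2.244765
I_{1,0} = 0.561191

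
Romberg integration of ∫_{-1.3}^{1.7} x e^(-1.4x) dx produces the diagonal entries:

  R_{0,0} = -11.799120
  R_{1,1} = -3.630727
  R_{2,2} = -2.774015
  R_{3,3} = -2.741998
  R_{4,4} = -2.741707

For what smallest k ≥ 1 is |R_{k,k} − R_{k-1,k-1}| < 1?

|R_{1,1} − R_{0,0}| = 8.168393 ≥ 1
|R_{2,2} − R_{1,1}| = 0.856712 < 1

k = 2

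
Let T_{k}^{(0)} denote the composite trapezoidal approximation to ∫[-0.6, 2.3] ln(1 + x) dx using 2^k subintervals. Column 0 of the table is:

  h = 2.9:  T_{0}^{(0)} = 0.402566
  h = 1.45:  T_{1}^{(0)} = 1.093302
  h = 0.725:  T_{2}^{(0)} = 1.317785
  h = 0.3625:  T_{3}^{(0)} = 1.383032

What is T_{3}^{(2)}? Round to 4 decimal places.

1.4056

Richardson extrapolation on the trapezoidal column (denominator 4−1=3):
T_{2}^{(1)} = (4·1.317785 − 1.093302) / 3 = 1.392613
T_{3}^{(1)} = (4·1.383032 − 1.317785) / 3 = 1.404781
T_{3}^{(2)} = 1.404781 + (1.404781 − 1.392613)/15 = 1.405592
(Column j=1 coincides with Simpson's rule on the same nodes.)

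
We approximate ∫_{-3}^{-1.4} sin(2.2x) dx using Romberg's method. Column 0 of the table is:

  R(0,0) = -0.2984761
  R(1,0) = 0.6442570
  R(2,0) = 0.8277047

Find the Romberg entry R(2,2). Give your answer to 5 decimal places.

R(1,1) = 0.6442570 + (0.6442570 − (-0.2984761))/3 = 0.9585014
R(2,1) = 0.8277047 + (0.8277047 − 0.6442570)/3 = 0.8888539
R(2,2) = 0.8888539 + (0.8888539 − 0.9585014)/15 = 0.8842107

0.88421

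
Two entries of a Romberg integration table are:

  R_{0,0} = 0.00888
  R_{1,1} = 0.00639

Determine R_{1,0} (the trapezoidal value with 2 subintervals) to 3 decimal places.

0.007

From R_{1,1} = (4·R_{1,0} − R_{0,0})/3, solve for R_{1,0}:
4·R_{1,0} = 3·0.00639 + 0.00888 = 0.02805
R_{1,0} = 0.00701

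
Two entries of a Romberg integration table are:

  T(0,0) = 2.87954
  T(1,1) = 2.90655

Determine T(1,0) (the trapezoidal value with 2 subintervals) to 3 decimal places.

2.900

From T(1,1) = (4·T(1,0) − T(0,0))/3, solve for T(1,0):
4·T(1,0) = 3·2.90655 + 2.87954 = 11.59919
T(1,0) = 2.89980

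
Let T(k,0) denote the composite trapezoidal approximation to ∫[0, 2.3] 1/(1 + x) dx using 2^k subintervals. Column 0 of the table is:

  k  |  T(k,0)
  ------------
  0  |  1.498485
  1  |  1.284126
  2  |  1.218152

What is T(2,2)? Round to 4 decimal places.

T(1,1) = 1.284126 + (1.284126 − 1.498485)/3 = 1.212673
T(2,1) = (4·1.218152 − 1.284126) / 3 = 1.196161
T(2,2) = (16·1.196161 − 1.212673) / 15 = 1.195060

1.1951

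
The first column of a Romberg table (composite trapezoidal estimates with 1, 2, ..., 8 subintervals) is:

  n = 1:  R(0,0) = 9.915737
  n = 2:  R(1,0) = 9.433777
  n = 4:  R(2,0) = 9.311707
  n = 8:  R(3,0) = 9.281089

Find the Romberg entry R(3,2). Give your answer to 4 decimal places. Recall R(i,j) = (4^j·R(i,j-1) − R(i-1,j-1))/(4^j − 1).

R(2,1) = (4·9.311707 − 9.433777) / 3 = 9.271017
R(3,1) = (4·9.281089 − 9.311707) / 3 = 9.270883
R(3,2) = 9.270883 + (9.270883 − 9.271017)/15 = 9.270874

9.2709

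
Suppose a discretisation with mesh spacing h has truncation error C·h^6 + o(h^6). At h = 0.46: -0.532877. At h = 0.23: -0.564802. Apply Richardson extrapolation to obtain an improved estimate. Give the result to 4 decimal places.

The leading error scales as h^6; refining by a factor of 2 reduces it by 2^6 = 64.
Extrapolated value = (64·A(h/2) − A(h)) / (64 − 1)
= (64·(-0.564802) − (-0.532877)) / 63
= -35.614451 / 63 = -0.565309

-0.5653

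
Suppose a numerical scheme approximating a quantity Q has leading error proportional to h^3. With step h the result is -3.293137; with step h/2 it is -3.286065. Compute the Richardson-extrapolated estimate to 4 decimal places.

-3.2851

The leading error scales as h^3; refining by a factor of 2 reduces it by 2^3 = 8.
Extrapolated value = (8·A(h/2) − A(h)) / (8 − 1)
= (8·(-3.286065) − (-3.293137)) / 7
= -22.995383 / 7 = -3.285055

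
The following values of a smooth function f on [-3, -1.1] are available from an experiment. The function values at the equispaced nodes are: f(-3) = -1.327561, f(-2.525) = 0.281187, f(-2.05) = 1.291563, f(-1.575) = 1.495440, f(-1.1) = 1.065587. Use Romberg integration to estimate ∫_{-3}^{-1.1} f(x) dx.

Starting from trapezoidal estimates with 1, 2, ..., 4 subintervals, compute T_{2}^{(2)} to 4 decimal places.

T_{0}^{(0)} (trapezoid, 1 panel, h=1.9000): -0.248875
T_{1}^{(0)} (trapezoid, 2 panels, h=0.9500): 1.102547
T_{2}^{(0)} (trapezoid, 4 panels, h=0.4750): 1.395171
T_{1}^{(1)} = 1.102547 + (1.102547 − (-0.248875))/3 = 1.553021
T_{2}^{(1)} = 1.395171 + (1.395171 − 1.102547)/3 = 1.492712
T_{2}^{(2)} = 1.492712 + (1.492712 − 1.553021)/15 = 1.488691

1.4887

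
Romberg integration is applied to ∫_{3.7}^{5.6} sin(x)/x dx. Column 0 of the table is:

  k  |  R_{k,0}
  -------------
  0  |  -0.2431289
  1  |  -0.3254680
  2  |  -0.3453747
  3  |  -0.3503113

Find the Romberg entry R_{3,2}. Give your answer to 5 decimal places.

-0.35195

Richardson extrapolation on the trapezoidal column (denominator 4−1=3):
R_{2,1} = (4·(-0.3453747) − (-0.3254680)) / 3 = -0.3520103
R_{3,1} = (4·(-0.3503113) − (-0.3453747)) / 3 = -0.3519568
R_{3,2} = -0.3519568 + (-0.3519568 − (-0.3520103))/15 = -0.3519532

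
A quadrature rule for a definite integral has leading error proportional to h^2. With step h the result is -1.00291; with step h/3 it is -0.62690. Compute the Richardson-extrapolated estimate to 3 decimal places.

Extrapolated value = (9·A(h/3) − A(h)) / (9 − 1)
= (9·(-0.62690) − (-1.00291)) / 8
= -4.63919 / 8 = -0.57990

-0.580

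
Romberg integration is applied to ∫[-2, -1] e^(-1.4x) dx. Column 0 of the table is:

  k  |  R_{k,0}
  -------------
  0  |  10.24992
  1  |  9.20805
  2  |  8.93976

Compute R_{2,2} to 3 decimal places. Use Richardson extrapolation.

R_{1,1} = (4·9.20805 − 10.24992) / 3 = 8.86076
R_{2,1} = (4·8.93976 − 9.20805) / 3 = 8.85033
R_{2,2} = (16·8.85033 − 8.86076) / 15 = 8.84963

8.850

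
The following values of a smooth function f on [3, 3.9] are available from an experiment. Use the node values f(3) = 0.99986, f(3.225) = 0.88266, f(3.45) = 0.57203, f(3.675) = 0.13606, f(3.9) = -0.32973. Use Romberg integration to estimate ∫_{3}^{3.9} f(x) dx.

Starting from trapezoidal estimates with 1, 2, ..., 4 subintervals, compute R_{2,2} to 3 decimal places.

0.442

R_{0,0} (trapezoid, 1 panel, h=0.9000): 0.30156
R_{1,0} (trapezoid, 2 panels, h=0.4500): 0.40819
R_{2,0} (trapezoid, 4 panels, h=0.2250): 0.43331
R_{1,1} = 0.40819 + (0.40819 − 0.30156)/3 = 0.44373
R_{2,1} = 0.43331 + (0.43331 − 0.40819)/3 = 0.44168
R_{2,2} = 0.44168 + (0.44168 − 0.44373)/15 = 0.44154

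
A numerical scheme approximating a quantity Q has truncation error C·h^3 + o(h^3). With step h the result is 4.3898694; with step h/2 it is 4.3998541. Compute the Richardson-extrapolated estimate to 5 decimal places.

4.40128

The leading error scales as h^3; refining by a factor of 2 reduces it by 2^3 = 8.
Extrapolated value = (8·A(h/2) − A(h)) / (8 − 1)
= (8·4.3998541 − 4.3898694) / 7
= 30.8089634 / 7 = 4.4012805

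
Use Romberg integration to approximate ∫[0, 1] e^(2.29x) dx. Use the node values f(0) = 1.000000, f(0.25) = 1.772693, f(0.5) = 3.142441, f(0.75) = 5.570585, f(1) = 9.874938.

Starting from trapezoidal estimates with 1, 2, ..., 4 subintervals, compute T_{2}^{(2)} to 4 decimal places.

3.8758

T_{0}^{(0)} (trapezoid, 1 panel, h=1.0000): 5.437469
T_{1}^{(0)} (trapezoid, 2 panels, h=0.5000): 4.289955
T_{2}^{(0)} (trapezoid, 4 panels, h=0.2500): 3.980797
T_{1}^{(1)} = 4.289955 + (4.289955 − 5.437469)/3 = 3.907450
T_{2}^{(1)} = 3.980797 + (3.980797 − 4.289955)/3 = 3.877744
T_{2}^{(2)} = 3.877744 + (3.877744 − 3.907450)/15 = 3.875764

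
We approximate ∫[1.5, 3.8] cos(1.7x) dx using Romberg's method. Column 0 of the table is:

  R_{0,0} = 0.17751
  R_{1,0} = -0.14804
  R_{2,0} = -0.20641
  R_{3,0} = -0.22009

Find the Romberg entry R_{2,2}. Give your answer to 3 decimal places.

-0.224

R_{1,1} = -0.14804 + (-0.14804 − 0.17751)/3 = -0.25656
R_{2,1} = -0.20641 + (-0.20641 − (-0.14804))/3 = -0.22587
R_{2,2} = -0.22587 + (-0.22587 − (-0.25656))/15 = -0.22382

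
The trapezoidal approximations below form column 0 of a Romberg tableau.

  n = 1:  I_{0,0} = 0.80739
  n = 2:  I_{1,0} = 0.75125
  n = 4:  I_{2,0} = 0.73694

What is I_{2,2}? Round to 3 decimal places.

0.732

Richardson extrapolation on the trapezoidal column (denominator 4−1=3):
I_{1,1} = 0.75125 + (0.75125 − 0.80739)/3 = 0.73254
I_{2,1} = (4·0.73694 − 0.75125) / 3 = 0.73217
I_{2,2} = (16·0.73217 − 0.73254) / 15 = 0.73215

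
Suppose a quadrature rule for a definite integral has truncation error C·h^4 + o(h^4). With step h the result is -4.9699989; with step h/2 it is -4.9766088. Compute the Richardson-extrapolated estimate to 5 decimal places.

Extrapolated value = (16·A(h/2) − A(h)) / (16 − 1)
= (16·(-4.9766088) − (-4.9699989)) / 15
= -74.6557419 / 15 = -4.9770495

-4.97705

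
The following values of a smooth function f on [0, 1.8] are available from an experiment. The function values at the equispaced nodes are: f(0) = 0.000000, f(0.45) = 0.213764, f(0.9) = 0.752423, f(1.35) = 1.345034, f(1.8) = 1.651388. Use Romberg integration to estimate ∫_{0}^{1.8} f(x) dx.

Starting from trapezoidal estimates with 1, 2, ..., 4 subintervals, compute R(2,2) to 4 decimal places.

1.4094

R(0,0) (trapezoid, 1 panel, h=1.8000): 1.486249
R(1,0) (trapezoid, 2 panels, h=0.9000): 1.420305
R(2,0) (trapezoid, 4 panels, h=0.4500): 1.411612
R(1,1) = 1.420305 + (1.420305 − 1.486249)/3 = 1.398324
R(2,1) = 1.411612 + (1.411612 − 1.420305)/3 = 1.408714
R(2,2) = 1.408714 + (1.408714 − 1.398324)/15 = 1.409407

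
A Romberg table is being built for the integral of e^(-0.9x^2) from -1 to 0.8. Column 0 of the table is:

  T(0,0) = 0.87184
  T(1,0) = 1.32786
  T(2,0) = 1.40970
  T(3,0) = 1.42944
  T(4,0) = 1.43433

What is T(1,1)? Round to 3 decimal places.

1.480

Richardson extrapolation on the trapezoidal column (denominator 4−1=3):
T(1,1) = (4·1.32786 − 0.87184) / 3 = 1.47987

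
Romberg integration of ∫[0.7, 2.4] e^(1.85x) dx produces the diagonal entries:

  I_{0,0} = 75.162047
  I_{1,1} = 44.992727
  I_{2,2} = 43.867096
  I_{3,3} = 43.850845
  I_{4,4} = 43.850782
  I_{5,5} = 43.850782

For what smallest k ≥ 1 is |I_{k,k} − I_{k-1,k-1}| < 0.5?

|I_{1,1} − I_{0,0}| = 30.169320 ≥ 0.5
|I_{2,2} − I_{1,1}| = 1.125631 ≥ 0.5
|I_{3,3} − I_{2,2}| = 0.016251 < 0.5

k = 3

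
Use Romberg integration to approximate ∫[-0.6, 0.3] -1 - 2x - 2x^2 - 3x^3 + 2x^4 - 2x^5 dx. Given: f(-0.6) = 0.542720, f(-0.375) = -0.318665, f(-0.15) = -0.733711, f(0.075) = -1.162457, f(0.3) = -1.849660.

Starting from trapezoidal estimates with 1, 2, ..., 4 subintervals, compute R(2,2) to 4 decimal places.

R(0,0) (trapezoid, 1 panel, h=0.9000): -0.588123
R(1,0) (trapezoid, 2 panels, h=0.4500): -0.624231
R(2,0) (trapezoid, 4 panels, h=0.2250): -0.645368
R(1,1) = -0.624231 + (-0.624231 − (-0.588123))/3 = -0.636267
R(2,1) = -0.645368 + (-0.645368 − (-0.624231))/3 = -0.652414
R(2,2) = -0.652414 + (-0.652414 − (-0.636267))/15 = -0.653490

-0.6535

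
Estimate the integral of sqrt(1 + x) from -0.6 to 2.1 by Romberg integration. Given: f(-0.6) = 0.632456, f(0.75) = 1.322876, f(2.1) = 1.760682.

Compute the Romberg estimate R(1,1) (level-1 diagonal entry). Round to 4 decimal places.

3.4581

R(0,0) (trapezoid, 1 panel, h=2.7000): 3.230736
R(1,0) (trapezoid, 2 panels, h=1.3500): 3.401251
R(1,1) = 3.401251 + (3.401251 − 3.230736)/3 = 3.458089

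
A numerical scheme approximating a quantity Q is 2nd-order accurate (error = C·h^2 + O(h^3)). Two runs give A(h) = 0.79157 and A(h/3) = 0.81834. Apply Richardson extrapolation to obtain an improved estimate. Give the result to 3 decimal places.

0.822

The leading error scales as h^2; refining by a factor of 3 reduces it by 3^2 = 9.
Extrapolated value = (9·A(h/3) − A(h)) / (9 − 1)
= (9·0.81834 − 0.79157) / 8
= 6.57349 / 8 = 0.82169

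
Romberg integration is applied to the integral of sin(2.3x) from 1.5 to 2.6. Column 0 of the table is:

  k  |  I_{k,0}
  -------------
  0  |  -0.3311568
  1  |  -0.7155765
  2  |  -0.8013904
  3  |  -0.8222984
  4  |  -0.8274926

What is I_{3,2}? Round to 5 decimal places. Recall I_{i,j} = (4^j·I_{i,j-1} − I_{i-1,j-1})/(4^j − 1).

Richardson extrapolation on the trapezoidal column (denominator 4−1=3):
I_{2,1} = -0.8013904 + (-0.8013904 − (-0.7155765))/3 = -0.8299950
I_{3,1} = (4·(-0.8222984) − (-0.8013904)) / 3 = -0.8292677
I_{3,2} = (16·(-0.8292677) − (-0.8299950)) / 15 = -0.8292192

-0.82922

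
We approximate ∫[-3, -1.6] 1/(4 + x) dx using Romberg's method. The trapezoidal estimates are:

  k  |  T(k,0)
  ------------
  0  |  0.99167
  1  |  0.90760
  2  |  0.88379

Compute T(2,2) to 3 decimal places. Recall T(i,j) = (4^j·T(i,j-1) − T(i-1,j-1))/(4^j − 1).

T(1,1) = 0.90760 + (0.90760 − 0.99167)/3 = 0.87958
T(2,1) = (4·0.88379 − 0.90760) / 3 = 0.87585
T(2,2) = (16·0.87585 − 0.87958) / 15 = 0.87560

0.876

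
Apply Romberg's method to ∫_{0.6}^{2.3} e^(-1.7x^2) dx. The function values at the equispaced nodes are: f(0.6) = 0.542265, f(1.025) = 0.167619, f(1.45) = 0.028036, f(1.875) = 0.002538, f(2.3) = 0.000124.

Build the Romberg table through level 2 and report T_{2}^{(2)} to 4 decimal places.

0.1809

T_{0}^{(0)} (trapezoid, 1 panel, h=1.7000): 0.461031
T_{1}^{(0)} (trapezoid, 2 panels, h=0.8500): 0.254346
T_{2}^{(0)} (trapezoid, 4 panels, h=0.4250): 0.199490
T_{1}^{(1)} = 0.254346 + (0.254346 − 0.461031)/3 = 0.185451
T_{2}^{(1)} = 0.199490 + (0.199490 − 0.254346)/3 = 0.181205
T_{2}^{(2)} = 0.181205 + (0.181205 − 0.185451)/15 = 0.180922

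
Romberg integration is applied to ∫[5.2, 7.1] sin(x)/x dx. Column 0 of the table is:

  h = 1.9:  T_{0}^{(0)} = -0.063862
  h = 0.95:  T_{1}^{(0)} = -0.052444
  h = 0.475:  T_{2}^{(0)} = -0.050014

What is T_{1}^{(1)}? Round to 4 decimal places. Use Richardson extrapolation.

-0.0486

Richardson extrapolation on the trapezoidal column (denominator 4−1=3):
T_{1}^{(1)} = (4·(-0.052444) − (-0.063862)) / 3 = -0.048638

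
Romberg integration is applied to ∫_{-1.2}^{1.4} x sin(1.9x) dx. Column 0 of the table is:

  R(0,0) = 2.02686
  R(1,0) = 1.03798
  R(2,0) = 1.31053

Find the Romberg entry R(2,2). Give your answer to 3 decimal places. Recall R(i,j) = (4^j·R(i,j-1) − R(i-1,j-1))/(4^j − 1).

1.448

Richardson extrapolation on the trapezoidal column (denominator 4−1=3):
R(1,1) = 1.03798 + (1.03798 − 2.02686)/3 = 0.70835
R(2,1) = (4·1.31053 − 1.03798) / 3 = 1.40138
R(2,2) = (16·1.40138 − 0.70835) / 15 = 1.44758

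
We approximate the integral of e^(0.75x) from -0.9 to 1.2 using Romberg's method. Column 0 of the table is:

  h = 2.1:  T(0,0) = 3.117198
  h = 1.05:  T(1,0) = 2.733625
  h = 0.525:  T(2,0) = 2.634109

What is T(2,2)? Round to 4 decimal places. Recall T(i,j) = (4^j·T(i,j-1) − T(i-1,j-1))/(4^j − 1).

2.6006

Richardson extrapolation on the trapezoidal column (denominator 4−1=3):
T(1,1) = (4·2.733625 − 3.117198) / 3 = 2.605767
T(2,1) = 2.634109 + (2.634109 − 2.733625)/3 = 2.600937
T(2,2) = 2.600937 + (2.600937 − 2.605767)/15 = 2.600615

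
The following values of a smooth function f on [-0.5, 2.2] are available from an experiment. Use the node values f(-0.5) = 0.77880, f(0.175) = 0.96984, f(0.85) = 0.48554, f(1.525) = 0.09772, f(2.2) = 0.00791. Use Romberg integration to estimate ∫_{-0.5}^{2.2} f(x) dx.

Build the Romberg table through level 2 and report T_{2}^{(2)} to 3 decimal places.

1.365

T_{0}^{(0)} (trapezoid, 1 panel, h=2.7000): 1.06206
T_{1}^{(0)} (trapezoid, 2 panels, h=1.3500): 1.18651
T_{2}^{(0)} (trapezoid, 4 panels, h=0.6750): 1.31386
T_{1}^{(1)} = 1.18651 + (1.18651 − 1.06206)/3 = 1.22799
T_{2}^{(1)} = 1.31386 + (1.31386 − 1.18651)/3 = 1.35631
T_{2}^{(2)} = 1.35631 + (1.35631 − 1.22799)/15 = 1.36486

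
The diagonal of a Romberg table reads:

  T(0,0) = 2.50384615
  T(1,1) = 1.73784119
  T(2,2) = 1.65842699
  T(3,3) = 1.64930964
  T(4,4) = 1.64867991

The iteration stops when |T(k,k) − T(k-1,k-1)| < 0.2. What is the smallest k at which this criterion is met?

k = 2

|T(1,1) − T(0,0)| = 0.76600496 ≥ 0.2
|T(2,2) − T(1,1)| = 0.07941420 < 0.2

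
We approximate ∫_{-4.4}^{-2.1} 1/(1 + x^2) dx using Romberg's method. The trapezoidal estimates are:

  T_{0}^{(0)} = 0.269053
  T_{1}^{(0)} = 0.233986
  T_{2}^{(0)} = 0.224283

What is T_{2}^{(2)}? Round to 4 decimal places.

0.2210

Richardson extrapolation on the trapezoidal column (denominator 4−1=3):
T_{1}^{(1)} = (4·0.233986 − 0.269053) / 3 = 0.222297
T_{2}^{(1)} = 0.224283 + (0.224283 − 0.233986)/3 = 0.221049
T_{2}^{(2)} = 0.221049 + (0.221049 − 0.222297)/15 = 0.220966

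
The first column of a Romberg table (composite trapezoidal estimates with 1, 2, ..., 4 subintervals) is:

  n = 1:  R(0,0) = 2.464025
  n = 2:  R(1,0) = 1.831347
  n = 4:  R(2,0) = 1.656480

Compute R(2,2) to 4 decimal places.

R(1,1) = (4·1.831347 − 2.464025) / 3 = 1.620454
R(2,1) = 1.656480 + (1.656480 − 1.831347)/3 = 1.598191
R(2,2) = (16·1.598191 − 1.620454) / 15 = 1.596707

1.5967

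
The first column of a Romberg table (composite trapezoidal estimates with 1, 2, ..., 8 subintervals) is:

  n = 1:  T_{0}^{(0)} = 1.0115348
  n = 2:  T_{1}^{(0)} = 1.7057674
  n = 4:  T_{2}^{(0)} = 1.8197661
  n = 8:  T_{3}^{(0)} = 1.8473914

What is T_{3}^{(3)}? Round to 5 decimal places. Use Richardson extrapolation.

T_{1}^{(1)} = (4·1.7057674 − 1.0115348) / 3 = 1.9371783
T_{2}^{(1)} = 1.8197661 + (1.8197661 − 1.7057674)/3 = 1.8577657
T_{3}^{(1)} = (4·1.8473914 − 1.8197661) / 3 = 1.8565998
T_{2}^{(2)} = (16·1.8577657 − 1.9371783) / 15 = 1.8524715
T_{3}^{(2)} = (16·1.8565998 − 1.8577657) / 15 = 1.8565221
T_{3}^{(3)} = (64·1.8565221 − 1.8524715) / 63 = 1.8565864
(Column j=1 coincides with Simpson's rule on the same nodes.)

1.85659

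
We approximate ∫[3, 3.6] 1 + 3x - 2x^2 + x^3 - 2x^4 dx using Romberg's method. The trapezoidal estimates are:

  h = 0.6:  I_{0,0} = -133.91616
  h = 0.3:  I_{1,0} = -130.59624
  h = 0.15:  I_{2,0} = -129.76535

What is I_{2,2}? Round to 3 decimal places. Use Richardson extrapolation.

-129.488

Richardson extrapolation on the trapezoidal column (denominator 4−1=3):
I_{1,1} = (4·(-130.59624) − (-133.91616)) / 3 = -129.48960
I_{2,1} = -129.76535 + (-129.76535 − (-130.59624))/3 = -129.48839
I_{2,2} = (16·(-129.48839) − (-129.48960)) / 15 = -129.48831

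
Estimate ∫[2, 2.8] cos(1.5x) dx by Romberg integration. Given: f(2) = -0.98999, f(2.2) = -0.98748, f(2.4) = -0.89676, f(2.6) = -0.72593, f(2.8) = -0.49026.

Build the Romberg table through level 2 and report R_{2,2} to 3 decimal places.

R_{0,0} (trapezoid, 1 panel, h=0.8000): -0.59210
R_{1,0} (trapezoid, 2 panels, h=0.4000): -0.65475
R_{2,0} (trapezoid, 4 panels, h=0.2000): -0.67006
R_{1,1} = -0.65475 + (-0.65475 − (-0.59210))/3 = -0.67563
R_{2,1} = -0.67006 + (-0.67006 − (-0.65475))/3 = -0.67516
R_{2,2} = -0.67516 + (-0.67516 − (-0.67563))/15 = -0.67513

-0.675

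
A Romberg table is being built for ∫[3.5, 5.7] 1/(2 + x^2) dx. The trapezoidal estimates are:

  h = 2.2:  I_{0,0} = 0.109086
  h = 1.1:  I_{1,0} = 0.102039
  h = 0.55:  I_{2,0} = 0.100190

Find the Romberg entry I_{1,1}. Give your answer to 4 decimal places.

I_{1,1} = (4·0.102039 − 0.109086) / 3 = 0.099690

0.0997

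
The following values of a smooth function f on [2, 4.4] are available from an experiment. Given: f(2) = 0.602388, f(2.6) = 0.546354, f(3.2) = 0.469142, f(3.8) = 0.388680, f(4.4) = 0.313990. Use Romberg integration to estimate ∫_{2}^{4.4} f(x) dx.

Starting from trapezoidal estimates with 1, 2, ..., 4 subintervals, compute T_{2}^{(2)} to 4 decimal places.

T_{0}^{(0)} (trapezoid, 1 panel, h=2.4000): 1.099654
T_{1}^{(0)} (trapezoid, 2 panels, h=1.2000): 1.112797
T_{2}^{(0)} (trapezoid, 4 panels, h=0.6000): 1.117419
T_{1}^{(1)} = 1.112797 + (1.112797 − 1.099654)/3 = 1.117178
T_{2}^{(1)} = 1.117419 + (1.117419 − 1.112797)/3 = 1.118960
T_{2}^{(2)} = 1.118960 + (1.118960 − 1.117178)/15 = 1.119079

1.1191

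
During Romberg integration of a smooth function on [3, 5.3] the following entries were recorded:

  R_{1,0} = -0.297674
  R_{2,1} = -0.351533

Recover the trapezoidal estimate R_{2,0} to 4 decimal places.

From R_{2,1} = (4·R_{2,0} − R_{1,0})/3, solve for R_{2,0}:
4·R_{2,0} = 3·(-0.351533) + (-0.297674) = -1.352273
R_{2,0} = -0.338068

-0.3381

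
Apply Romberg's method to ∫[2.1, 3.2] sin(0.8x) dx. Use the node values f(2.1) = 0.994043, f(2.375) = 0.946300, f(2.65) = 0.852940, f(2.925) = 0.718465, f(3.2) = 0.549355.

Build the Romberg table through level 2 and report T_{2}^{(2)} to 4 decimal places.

0.9083

T_{0}^{(0)} (trapezoid, 1 panel, h=1.1000): 0.848869
T_{1}^{(0)} (trapezoid, 2 panels, h=0.5500): 0.893551
T_{2}^{(0)} (trapezoid, 4 panels, h=0.2750): 0.904586
T_{1}^{(1)} = 0.893551 + (0.893551 − 0.848869)/3 = 0.908445
T_{2}^{(1)} = 0.904586 + (0.904586 − 0.893551)/3 = 0.908264
T_{2}^{(2)} = 0.908264 + (0.908264 − 0.908445)/15 = 0.908252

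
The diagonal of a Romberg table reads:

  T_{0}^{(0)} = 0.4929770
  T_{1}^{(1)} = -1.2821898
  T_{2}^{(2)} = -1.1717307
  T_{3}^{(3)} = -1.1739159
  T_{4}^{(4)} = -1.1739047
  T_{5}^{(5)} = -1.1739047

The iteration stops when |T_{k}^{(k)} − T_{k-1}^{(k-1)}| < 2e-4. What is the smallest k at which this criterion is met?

|T_{1}^{(1)} − T_{0}^{(0)}| = 1.7751668 ≥ 2e-4
|T_{2}^{(2)} − T_{1}^{(1)}| = 0.1104591 ≥ 2e-4
|T_{3}^{(3)} − T_{2}^{(2)}| = 0.0021852 ≥ 2e-4
|T_{4}^{(4)} − T_{3}^{(3)}| = 0.0000112 < 2e-4

k = 4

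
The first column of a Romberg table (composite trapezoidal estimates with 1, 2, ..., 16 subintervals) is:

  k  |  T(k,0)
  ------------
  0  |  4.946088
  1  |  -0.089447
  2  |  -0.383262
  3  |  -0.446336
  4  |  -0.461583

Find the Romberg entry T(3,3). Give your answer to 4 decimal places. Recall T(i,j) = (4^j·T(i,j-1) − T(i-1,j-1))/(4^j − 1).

Richardson extrapolation on the trapezoidal column (denominator 4−1=3):
T(1,1) = -0.089447 + (-0.089447 − 4.946088)/3 = -1.767959
T(2,1) = (4·(-0.383262) − (-0.089447)) / 3 = -0.481200
T(3,1) = -0.446336 + (-0.446336 − (-0.383262))/3 = -0.467361
T(2,2) = -0.481200 + (-0.481200 − (-1.767959))/15 = -0.395416
T(3,2) = -0.467361 + (-0.467361 − (-0.481200))/15 = -0.466438
T(3,3) = -0.466438 + (-0.466438 − (-0.395416))/63 = -0.467565

-0.4676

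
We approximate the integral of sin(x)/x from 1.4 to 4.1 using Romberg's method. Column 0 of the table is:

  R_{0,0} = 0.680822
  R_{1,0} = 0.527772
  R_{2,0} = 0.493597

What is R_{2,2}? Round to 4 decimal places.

R_{1,1} = 0.527772 + (0.527772 − 0.680822)/3 = 0.476755
R_{2,1} = (4·0.493597 − 0.527772) / 3 = 0.482205
R_{2,2} = (16·0.482205 − 0.476755) / 15 = 0.482568

0.4826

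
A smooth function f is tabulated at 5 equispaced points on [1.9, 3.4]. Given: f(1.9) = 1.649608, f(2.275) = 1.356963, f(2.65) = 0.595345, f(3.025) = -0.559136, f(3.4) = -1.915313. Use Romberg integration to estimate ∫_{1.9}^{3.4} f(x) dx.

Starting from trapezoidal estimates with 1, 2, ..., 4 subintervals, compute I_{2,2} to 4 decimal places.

0.5136

I_{0,0} (trapezoid, 1 panel, h=1.5000): -0.199279
I_{1,0} (trapezoid, 2 panels, h=0.7500): 0.346869
I_{2,0} (trapezoid, 4 panels, h=0.3750): 0.472620
I_{1,1} = 0.346869 + (0.346869 − (-0.199279))/3 = 0.528918
I_{2,1} = 0.472620 + (0.472620 − 0.346869)/3 = 0.514537
I_{2,2} = 0.514537 + (0.514537 − 0.528918)/15 = 0.513578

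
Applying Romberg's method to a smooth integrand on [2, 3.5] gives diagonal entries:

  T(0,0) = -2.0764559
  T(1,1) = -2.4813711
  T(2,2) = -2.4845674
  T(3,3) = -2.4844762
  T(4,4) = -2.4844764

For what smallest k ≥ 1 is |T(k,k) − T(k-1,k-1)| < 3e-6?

|T(1,1) − T(0,0)| = 0.4049152 ≥ 3e-6
|T(2,2) − T(1,1)| = 0.0031963 ≥ 3e-6
|T(3,3) − T(2,2)| = 0.0000912 ≥ 3e-6
|T(4,4) − T(3,3)| = 0.0000002 < 3e-6

k = 4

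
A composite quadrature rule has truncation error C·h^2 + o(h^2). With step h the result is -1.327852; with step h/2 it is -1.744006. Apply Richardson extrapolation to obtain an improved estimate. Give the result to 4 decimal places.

The leading error scales as h^2; refining by a factor of 2 reduces it by 2^2 = 4.
Extrapolated value = (4·A(h/2) − A(h)) / (4 − 1)
= (4·(-1.744006) − (-1.327852)) / 3
= -5.648172 / 3 = -1.882724

-1.8827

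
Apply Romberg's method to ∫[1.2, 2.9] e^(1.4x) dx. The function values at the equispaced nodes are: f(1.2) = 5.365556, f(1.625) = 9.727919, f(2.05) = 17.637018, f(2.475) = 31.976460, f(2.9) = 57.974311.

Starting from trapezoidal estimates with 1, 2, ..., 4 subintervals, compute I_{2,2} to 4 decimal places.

37.5806

I_{0,0} (trapezoid, 1 panel, h=1.7000): 53.838887
I_{1,0} (trapezoid, 2 panels, h=0.8500): 41.910909
I_{2,0} (trapezoid, 4 panels, h=0.4250): 38.679815
I_{1,1} = 41.910909 + (41.910909 − 53.838887)/3 = 37.934916
I_{2,1} = 38.679815 + (38.679815 − 41.910909)/3 = 37.602784
I_{2,2} = 37.602784 + (37.602784 − 37.934916)/15 = 37.580642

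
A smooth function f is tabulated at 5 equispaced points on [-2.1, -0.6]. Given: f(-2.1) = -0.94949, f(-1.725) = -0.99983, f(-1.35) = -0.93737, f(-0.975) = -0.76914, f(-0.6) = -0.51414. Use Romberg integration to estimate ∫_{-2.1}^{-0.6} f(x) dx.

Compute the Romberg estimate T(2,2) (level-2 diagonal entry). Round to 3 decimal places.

T(0,0) (trapezoid, 1 panel, h=1.5000): -1.09772
T(1,0) (trapezoid, 2 panels, h=0.7500): -1.25189
T(2,0) (trapezoid, 4 panels, h=0.3750): -1.28931
T(1,1) = -1.25189 + (-1.25189 − (-1.09772))/3 = -1.30328
T(2,1) = -1.28931 + (-1.28931 − (-1.25189))/3 = -1.30178
T(2,2) = -1.30178 + (-1.30178 − (-1.30328))/15 = -1.30168

-1.302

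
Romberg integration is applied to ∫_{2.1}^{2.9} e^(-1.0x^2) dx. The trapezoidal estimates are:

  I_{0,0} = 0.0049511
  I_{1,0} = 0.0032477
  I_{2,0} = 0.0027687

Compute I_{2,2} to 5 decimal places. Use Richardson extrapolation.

I_{1,1} = (4·0.0032477 − 0.0049511) / 3 = 0.0026799
I_{2,1} = (4·0.0027687 − 0.0032477) / 3 = 0.0026090
I_{2,2} = 0.0026090 + (0.0026090 − 0.0026799)/15 = 0.0026043

0.00260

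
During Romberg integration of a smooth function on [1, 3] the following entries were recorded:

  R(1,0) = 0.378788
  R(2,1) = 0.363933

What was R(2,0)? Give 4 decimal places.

0.3676

From R(2,1) = (4·R(2,0) − R(1,0))/3, solve for R(2,0):
4·R(2,0) = 3·0.363933 + 0.378788 = 1.470587
R(2,0) = 0.367647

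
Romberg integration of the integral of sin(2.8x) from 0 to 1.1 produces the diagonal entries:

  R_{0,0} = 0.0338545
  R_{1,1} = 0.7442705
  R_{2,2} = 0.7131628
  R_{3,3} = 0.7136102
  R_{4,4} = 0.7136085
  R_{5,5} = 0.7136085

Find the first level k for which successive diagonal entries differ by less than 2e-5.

k = 4

|R_{1,1} − R_{0,0}| = 0.7104160 ≥ 2e-5
|R_{2,2} − R_{1,1}| = 0.0311077 ≥ 2e-5
|R_{3,3} − R_{2,2}| = 0.0004474 ≥ 2e-5
|R_{4,4} − R_{3,3}| = 0.0000017 < 2e-5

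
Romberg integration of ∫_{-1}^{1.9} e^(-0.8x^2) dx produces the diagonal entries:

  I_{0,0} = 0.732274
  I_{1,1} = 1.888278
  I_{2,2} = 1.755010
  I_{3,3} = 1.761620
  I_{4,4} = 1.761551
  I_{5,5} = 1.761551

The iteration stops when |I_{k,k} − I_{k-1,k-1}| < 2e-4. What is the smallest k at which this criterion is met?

k = 4

|I_{1,1} − I_{0,0}| = 1.156004 ≥ 2e-4
|I_{2,2} − I_{1,1}| = 0.133268 ≥ 2e-4
|I_{3,3} − I_{2,2}| = 0.006610 ≥ 2e-4
|I_{4,4} − I_{3,3}| = 0.000069 < 2e-4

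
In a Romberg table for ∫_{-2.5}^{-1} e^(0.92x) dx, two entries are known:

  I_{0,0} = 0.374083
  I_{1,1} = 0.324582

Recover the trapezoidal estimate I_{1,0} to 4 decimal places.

0.3370

From I_{1,1} = (4·I_{1,0} − I_{0,0})/3, solve for I_{1,0}:
4·I_{1,0} = 3·0.324582 + 0.374083 = 1.347829
I_{1,0} = 0.336957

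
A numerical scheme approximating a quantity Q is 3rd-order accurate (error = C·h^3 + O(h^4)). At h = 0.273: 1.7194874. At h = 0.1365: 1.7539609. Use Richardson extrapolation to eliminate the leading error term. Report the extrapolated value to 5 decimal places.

The leading error scales as h^3; refining by a factor of 2 reduces it by 2^3 = 8.
Extrapolated value = (8·A(h/2) − A(h)) / (8 − 1)
= (8·1.7539609 − 1.7194874) / 7
= 12.3121998 / 7 = 1.7588857

1.75889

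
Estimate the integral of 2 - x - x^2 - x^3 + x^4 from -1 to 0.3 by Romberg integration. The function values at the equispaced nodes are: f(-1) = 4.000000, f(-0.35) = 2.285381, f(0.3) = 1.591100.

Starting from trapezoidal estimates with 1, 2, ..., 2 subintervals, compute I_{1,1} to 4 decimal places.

3.1921

I_{0,0} (trapezoid, 1 panel, h=1.3000): 3.634215
I_{1,0} (trapezoid, 2 panels, h=0.6500): 3.302605
I_{1,1} = 3.302605 + (3.302605 − 3.634215)/3 = 3.192068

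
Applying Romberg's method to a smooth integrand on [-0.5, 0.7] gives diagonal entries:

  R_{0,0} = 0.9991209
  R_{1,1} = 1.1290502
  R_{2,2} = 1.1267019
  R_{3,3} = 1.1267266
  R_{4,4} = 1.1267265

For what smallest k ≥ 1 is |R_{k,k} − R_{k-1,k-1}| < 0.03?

|R_{1,1} − R_{0,0}| = 0.1299293 ≥ 0.03
|R_{2,2} − R_{1,1}| = 0.0023483 < 0.03

k = 2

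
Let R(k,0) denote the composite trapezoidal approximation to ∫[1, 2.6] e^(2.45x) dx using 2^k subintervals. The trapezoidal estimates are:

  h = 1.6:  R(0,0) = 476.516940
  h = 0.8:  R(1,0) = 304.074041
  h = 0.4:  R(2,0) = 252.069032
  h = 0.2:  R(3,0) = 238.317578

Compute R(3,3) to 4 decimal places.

233.6627

R(1,1) = (4·304.074041 − 476.516940) / 3 = 246.593075
R(2,1) = (4·252.069032 − 304.074041) / 3 = 234.734029
R(3,1) = 238.317578 + (238.317578 − 252.069032)/3 = 233.733760
R(2,2) = (16·234.734029 − 246.593075) / 15 = 233.943426
R(3,2) = 233.733760 + (233.733760 − 234.734029)/15 = 233.667075
R(3,3) = (64·233.667075 − 233.943426) / 63 = 233.662688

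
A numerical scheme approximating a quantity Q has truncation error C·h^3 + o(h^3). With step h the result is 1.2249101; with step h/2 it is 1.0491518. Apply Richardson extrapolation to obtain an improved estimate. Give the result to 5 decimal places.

1.02404

The leading error scales as h^3; refining by a factor of 2 reduces it by 2^3 = 8.
Extrapolated value = (8·A(h/2) − A(h)) / (8 − 1)
= (8·1.0491518 − 1.2249101) / 7
= 7.1683043 / 7 = 1.0240435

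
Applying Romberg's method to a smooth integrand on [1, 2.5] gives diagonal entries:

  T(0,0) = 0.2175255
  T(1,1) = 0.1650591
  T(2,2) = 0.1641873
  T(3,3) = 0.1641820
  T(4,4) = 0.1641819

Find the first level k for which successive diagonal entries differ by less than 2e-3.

|T(1,1) − T(0,0)| = 0.0524664 ≥ 2e-3
|T(2,2) − T(1,1)| = 0.0008718 < 2e-3

k = 2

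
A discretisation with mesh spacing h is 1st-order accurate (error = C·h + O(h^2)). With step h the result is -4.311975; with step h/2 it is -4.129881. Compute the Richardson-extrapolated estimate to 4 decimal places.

-3.9478

The leading error scales as h; refining by a factor of 2 reduces it by 2^1 = 2.
Extrapolated value = (2·A(h/2) − A(h)) / (2 − 1)
= (2·(-4.129881) − (-4.311975)) / 1
= -3.947787 / 1 = -3.947787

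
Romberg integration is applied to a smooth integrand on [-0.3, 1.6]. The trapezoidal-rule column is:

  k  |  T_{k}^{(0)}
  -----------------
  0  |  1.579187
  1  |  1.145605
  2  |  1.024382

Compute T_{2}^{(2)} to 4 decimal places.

0.9828

T_{1}^{(1)} = (4·1.145605 − 1.579187) / 3 = 1.001078
T_{2}^{(1)} = (4·1.024382 − 1.145605) / 3 = 0.983974
T_{2}^{(2)} = 0.983974 + (0.983974 − 1.001078)/15 = 0.982834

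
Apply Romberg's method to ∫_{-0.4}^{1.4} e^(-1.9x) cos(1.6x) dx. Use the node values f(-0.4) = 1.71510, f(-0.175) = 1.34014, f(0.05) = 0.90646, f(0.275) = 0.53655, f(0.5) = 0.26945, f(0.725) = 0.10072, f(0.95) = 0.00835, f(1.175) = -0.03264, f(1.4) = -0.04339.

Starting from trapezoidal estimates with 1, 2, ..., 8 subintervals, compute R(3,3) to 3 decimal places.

0.887

R(0,0) (trapezoid, 1 panel, h=1.8000): 1.50454
R(1,0) (trapezoid, 2 panels, h=0.9000): 0.99477
R(2,0) (trapezoid, 4 panels, h=0.4500): 0.90905
R(3,0) (trapezoid, 8 panels, h=0.2250): 0.89210
R(1,1) = 0.99477 + (0.99477 − 1.50454)/3 = 0.82485
R(2,1) = 0.90905 + (0.90905 − 0.99477)/3 = 0.88048
R(3,1) = 0.89210 + (0.89210 − 0.90905)/3 = 0.88645
R(2,2) = 0.88048 + (0.88048 − 0.82485)/15 = 0.88419
R(3,2) = 0.88645 + (0.88645 − 0.88048)/15 = 0.88685
R(3,3) = 0.88685 + (0.88685 − 0.88419)/63 = 0.88689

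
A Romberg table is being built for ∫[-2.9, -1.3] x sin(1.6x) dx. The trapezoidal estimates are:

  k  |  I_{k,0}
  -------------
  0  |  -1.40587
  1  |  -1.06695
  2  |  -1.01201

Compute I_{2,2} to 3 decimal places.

I_{1,1} = -1.06695 + (-1.06695 − (-1.40587))/3 = -0.95398
I_{2,1} = (4·(-1.01201) − (-1.06695)) / 3 = -0.99370
I_{2,2} = -0.99370 + (-0.99370 − (-0.95398))/15 = -0.99635

-0.996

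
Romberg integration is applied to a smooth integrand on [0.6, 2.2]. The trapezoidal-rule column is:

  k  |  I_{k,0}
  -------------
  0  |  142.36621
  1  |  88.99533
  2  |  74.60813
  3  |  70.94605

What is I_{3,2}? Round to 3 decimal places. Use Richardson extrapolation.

69.720

Richardson extrapolation on the trapezoidal column (denominator 4−1=3):
I_{2,1} = 74.60813 + (74.60813 − 88.99533)/3 = 69.81240
I_{3,1} = (4·70.94605 − 74.60813) / 3 = 69.72536
I_{3,2} = (16·69.72536 − 69.81240) / 15 = 69.71956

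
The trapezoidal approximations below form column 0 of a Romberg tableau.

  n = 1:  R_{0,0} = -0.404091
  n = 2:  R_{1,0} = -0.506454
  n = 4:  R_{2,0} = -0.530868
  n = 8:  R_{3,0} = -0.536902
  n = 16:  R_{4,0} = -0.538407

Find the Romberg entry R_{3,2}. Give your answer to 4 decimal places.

-0.5389

R_{2,1} = -0.530868 + (-0.530868 − (-0.506454))/3 = -0.539006
R_{3,1} = (4·(-0.536902) − (-0.530868)) / 3 = -0.538913
R_{3,2} = -0.538913 + (-0.538913 − (-0.539006))/15 = -0.538907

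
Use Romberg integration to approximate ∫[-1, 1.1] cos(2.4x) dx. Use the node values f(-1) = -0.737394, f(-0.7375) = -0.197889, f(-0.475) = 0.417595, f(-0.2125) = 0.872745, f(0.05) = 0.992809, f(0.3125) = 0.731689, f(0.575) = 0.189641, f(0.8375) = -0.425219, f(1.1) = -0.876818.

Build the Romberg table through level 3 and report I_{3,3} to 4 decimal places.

0.4819

I_{0,0} (trapezoid, 1 panel, h=2.1000): -1.694923
I_{1,0} (trapezoid, 2 panels, h=1.0500): 0.194988
I_{2,0} (trapezoid, 4 panels, h=0.5250): 0.416293
I_{3,0} (trapezoid, 8 panels, h=0.2625): 0.465745
I_{1,1} = 0.194988 + (0.194988 − (-1.694923))/3 = 0.824958
I_{2,1} = 0.416293 + (0.416293 − 0.194988)/3 = 0.490061
I_{3,1} = 0.465745 + (0.465745 − 0.416293)/3 = 0.482229
I_{2,2} = 0.490061 + (0.490061 − 0.824958)/15 = 0.467735
I_{3,2} = 0.482229 + (0.482229 − 0.490061)/15 = 0.481707
I_{3,3} = 0.481707 + (0.481707 − 0.467735)/63 = 0.481929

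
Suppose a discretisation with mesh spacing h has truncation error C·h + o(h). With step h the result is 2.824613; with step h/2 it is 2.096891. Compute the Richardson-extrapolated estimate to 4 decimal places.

The leading error scales as h; refining by a factor of 2 reduces it by 2^1 = 2.
Extrapolated value = (2·A(h/2) − A(h)) / (2 − 1)
= (2·2.096891 − 2.824613) / 1
= 1.369169 / 1 = 1.369169

1.3692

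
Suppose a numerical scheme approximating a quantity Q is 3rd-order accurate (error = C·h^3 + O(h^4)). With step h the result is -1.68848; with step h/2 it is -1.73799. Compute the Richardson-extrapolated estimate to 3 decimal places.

-1.745

The leading error scales as h^3; refining by a factor of 2 reduces it by 2^3 = 8.
Extrapolated value = (8·A(h/2) − A(h)) / (8 − 1)
= (8·(-1.73799) − (-1.68848)) / 7
= -12.21544 / 7 = -1.74506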